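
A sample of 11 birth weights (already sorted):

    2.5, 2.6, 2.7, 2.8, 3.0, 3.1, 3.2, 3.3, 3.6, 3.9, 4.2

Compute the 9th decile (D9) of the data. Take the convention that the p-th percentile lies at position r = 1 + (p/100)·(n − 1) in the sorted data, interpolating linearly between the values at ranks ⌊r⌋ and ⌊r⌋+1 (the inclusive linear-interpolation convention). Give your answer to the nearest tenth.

3.9

n = 11.
r = 1 + (90/100)·(11 − 1) = 1 + 9 = 10.
r is an integer, so P90 is the value at rank 10: 3.9.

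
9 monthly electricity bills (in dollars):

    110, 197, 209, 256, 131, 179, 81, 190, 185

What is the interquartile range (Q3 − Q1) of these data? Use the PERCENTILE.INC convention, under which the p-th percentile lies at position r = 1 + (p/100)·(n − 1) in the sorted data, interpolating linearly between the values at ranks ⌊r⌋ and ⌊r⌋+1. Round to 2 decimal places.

66.00

Sorted: 81, 110, 131, 179, 185, 190, 197, 209, 256.
n = 9.
P25: r = 3 (integer) → 131.
P75: r = 7 (integer) → 197.
Difference: 197 − 131 = 66.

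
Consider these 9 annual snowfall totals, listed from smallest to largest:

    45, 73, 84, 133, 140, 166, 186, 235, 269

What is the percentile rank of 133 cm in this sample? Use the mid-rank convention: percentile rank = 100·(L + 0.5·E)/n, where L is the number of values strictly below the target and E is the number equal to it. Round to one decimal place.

38.9

Count below 133: L = 3; count equal: E = 1; n = 9.
Percentile rank = 100·(3 + 0.5·1)/9 = 100·3.5/9 = 38.89.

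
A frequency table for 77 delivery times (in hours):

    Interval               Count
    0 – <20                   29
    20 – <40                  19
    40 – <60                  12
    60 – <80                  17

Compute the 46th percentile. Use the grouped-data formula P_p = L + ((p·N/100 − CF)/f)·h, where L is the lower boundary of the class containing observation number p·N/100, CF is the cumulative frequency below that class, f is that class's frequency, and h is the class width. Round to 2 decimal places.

N = 77; target position k = 46/100 · 77 = 35.42.
Cumulative frequencies: 29, 48, 60, 77.
Observation 35.42 falls in the class 20 – <40.
L = 20, CF = 29, f = 19, h = 20.
P46 = 20 + ((35.42 − 29)/19)·20 = 20 + 6.75789 = 26.7579.

26.76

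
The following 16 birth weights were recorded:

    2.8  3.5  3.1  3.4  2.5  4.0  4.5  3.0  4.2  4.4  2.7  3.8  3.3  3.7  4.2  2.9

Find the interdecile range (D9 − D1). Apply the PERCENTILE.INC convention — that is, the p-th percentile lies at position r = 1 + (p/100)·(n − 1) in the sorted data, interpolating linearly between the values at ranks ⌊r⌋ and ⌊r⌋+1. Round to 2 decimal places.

Sorted: 2.5, 2.7, 2.8, 2.9, 3.0, 3.1, 3.3, 3.4, 3.5, 3.7, 3.8, 4.0, 4.2, 4.2, 4.4, 4.5.
n = 16.
P10: r = 2.5; ranks 2–3 are 2.7, 2.8; interpolating gives 2.75.
P90: r = 14.5; ranks 14–15 are 4.2, 4.4; interpolating gives 4.3.
Difference: 4.3 − 2.75 = 1.55.

1.55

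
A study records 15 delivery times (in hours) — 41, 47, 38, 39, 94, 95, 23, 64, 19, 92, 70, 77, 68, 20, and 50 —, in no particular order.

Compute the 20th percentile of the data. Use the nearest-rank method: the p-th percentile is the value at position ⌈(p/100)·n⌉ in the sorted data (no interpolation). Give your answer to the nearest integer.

23

Sorted: 19, 20, 23, 38, 39, 41, 47, 50, 64, 68, 70, 77, 92, 94, 95.
n = 15.
Position = ⌈20/100 · 15⌉ = ⌈3⌉ = 3.
The value at rank 3 is 23.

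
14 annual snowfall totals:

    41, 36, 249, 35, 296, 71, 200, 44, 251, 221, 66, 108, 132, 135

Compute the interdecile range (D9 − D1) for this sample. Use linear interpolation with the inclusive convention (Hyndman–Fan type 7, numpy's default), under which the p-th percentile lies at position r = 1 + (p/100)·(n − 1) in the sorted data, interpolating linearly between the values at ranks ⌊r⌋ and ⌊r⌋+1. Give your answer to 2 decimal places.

Sorted: 35, 36, 41, 44, 66, 71, 108, 132, 135, 200, 221, 249, 251, 296.
n = 14.
P10: r = 2.3; ranks 2–3 are 36, 41; interpolating gives 37.5.
P90: r = 12.7; ranks 12–13 are 249, 251; interpolating gives 250.4.
Difference: 250.4 − 37.5 = 212.9.

212.90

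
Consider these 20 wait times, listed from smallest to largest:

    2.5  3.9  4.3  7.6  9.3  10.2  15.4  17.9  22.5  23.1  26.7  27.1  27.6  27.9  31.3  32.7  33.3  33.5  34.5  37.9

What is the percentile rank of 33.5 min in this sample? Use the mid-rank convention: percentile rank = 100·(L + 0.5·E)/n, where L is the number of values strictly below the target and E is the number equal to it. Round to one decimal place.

Count below 33.5: L = 17; count equal: E = 1; n = 20.
Percentile rank = 100·(17 + 0.5·1)/20 = 100·17.5/20 = 87.5.

87.5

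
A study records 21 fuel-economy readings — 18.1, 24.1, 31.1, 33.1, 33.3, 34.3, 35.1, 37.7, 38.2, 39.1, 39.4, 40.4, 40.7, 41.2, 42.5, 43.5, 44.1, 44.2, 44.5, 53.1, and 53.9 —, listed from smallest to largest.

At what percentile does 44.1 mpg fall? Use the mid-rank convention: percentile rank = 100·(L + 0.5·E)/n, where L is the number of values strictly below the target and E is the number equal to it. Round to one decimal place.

Count below 44.1: L = 16; count equal: E = 1; n = 21.
Percentile rank = 100·(16 + 0.5·1)/21 = 100·16.5/21 = 78.57.

78.6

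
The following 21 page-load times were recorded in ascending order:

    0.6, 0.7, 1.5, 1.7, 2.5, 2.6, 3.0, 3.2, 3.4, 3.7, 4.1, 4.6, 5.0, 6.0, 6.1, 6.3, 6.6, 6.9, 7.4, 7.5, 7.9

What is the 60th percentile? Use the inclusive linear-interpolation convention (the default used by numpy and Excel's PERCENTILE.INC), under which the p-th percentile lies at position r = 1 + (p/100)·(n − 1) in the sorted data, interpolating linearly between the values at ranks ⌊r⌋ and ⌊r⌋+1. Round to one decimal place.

n = 21.
r = 1 + (60/100)·(21 − 1) = 1 + 12 = 13.
r is an integer, so P60 is the value at rank 13: 5.0.

5.0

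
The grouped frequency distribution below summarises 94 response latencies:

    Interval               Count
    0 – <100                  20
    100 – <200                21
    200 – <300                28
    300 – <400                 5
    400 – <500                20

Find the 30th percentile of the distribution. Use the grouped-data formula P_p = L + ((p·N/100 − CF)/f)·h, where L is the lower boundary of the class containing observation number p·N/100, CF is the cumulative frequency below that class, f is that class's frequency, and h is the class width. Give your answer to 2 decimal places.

139.05

N = 94; target position k = 30/100 · 94 = 28.2.
Cumulative frequencies: 20, 41, 69, 74, 94.
Observation 28.2 falls in the class 100 – <200.
L = 100, CF = 20, f = 21, h = 100.
P30 = 100 + ((28.2 − 20)/21)·100 = 100 + 39.0476 = 139.048.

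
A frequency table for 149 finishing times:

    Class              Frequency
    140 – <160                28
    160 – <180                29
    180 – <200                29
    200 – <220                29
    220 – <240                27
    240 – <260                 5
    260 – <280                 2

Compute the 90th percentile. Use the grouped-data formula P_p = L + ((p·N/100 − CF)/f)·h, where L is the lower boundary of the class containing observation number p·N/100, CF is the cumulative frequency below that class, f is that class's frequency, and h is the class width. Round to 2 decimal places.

234.15

N = 149; target position k = 90/100 · 149 = 134.1.
Cumulative frequencies: 28, 57, 86, 115, 142, 147, 149.
Observation 134.1 falls in the class 220 – <240.
L = 220, CF = 115, f = 27, h = 20.
P90 = 220 + ((134.1 − 115)/27)·20 = 220 + 14.1481 = 234.148.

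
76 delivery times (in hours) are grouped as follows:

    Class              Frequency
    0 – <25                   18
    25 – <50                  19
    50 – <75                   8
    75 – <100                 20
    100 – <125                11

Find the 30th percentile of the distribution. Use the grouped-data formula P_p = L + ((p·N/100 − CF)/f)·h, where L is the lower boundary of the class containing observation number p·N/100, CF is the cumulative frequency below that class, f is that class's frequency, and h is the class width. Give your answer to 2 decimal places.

N = 76; target position k = 30/100 · 76 = 22.8.
Cumulative frequencies: 18, 37, 45, 65, 76.
Observation 22.8 falls in the class 25 – <50.
L = 25, CF = 18, f = 19, h = 25.
P30 = 25 + ((22.8 − 18)/19)·25 = 25 + 6.31579 = 31.3158.

31.32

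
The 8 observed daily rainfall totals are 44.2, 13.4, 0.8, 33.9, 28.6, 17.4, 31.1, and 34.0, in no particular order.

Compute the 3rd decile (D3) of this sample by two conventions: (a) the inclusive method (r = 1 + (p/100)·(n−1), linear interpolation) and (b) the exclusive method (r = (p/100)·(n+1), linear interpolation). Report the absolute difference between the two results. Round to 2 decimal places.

2.32

Sorted: 0.8, 13.4, 17.4, 28.6, 31.1, 33.9, 34.0, 44.2.
n = 8.
(a) r = 3.1; between ranks 3 (17.4) and 4 (28.6): 18.52.
(b) r = 2.7; between ranks 2 (13.4) and 3 (17.4): 16.2.
|18.52 − 16.2| = 2.32.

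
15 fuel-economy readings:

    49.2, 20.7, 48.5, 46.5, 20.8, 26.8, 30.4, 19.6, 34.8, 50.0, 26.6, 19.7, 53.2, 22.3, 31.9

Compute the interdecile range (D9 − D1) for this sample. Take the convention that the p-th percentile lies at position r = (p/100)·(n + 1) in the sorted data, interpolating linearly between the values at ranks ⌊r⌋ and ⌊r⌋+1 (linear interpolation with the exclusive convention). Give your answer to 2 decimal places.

31.62

Sorted: 19.6, 19.7, 20.7, 20.8, 22.3, 26.6, 26.8, 30.4, 31.9, 34.8, 46.5, 48.5, 49.2, 50.0, 53.2.
n = 15.
P10: r = 1.6; ranks 1–2 are 19.6, 19.7; interpolating gives 19.66.
P90: r = 14.4; ranks 14–15 are 50.0, 53.2; interpolating gives 51.28.
Difference: 51.28 − 19.66 = 31.62.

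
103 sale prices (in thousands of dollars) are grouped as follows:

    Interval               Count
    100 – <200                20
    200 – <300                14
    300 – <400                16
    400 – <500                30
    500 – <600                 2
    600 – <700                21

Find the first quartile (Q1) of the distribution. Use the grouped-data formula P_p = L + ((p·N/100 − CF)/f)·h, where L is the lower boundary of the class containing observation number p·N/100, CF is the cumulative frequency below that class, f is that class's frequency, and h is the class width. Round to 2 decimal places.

241.07

N = 103; target position k = 25/100 · 103 = 25.75.
Cumulative frequencies: 20, 34, 50, 80, 82, 103.
Observation 25.75 falls in the class 200 – <300.
L = 200, CF = 20, f = 14, h = 100.
P25 = 200 + ((25.75 − 20)/14)·100 = 200 + 41.0714 = 241.071.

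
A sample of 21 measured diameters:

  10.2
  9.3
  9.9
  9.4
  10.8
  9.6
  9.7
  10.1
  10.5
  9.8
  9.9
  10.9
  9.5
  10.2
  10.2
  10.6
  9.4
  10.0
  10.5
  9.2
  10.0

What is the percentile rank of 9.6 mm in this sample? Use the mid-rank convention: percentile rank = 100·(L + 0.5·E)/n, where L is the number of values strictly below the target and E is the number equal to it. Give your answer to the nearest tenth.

Sorted: 9.2, 9.3, 9.4, 9.4, 9.5, 9.6, 9.7, 9.8, 9.9, 9.9, 10.0, 10.0, 10.1, 10.2, 10.2, 10.2, 10.5, 10.5, 10.6, 10.8, 10.9.
Count below 9.6: L = 5; count equal: E = 1; n = 21.
Percentile rank = 100·(5 + 0.5·1)/21 = 100·5.5/21 = 26.19.

26.2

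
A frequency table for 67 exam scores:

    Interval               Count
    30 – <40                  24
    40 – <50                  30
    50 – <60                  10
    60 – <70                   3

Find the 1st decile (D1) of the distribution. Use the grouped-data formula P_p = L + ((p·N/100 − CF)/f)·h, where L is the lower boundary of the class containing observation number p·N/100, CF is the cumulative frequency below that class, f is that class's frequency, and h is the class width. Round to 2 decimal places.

32.79

N = 67; target position k = 10/100 · 67 = 6.7.
Cumulative frequencies: 24, 54, 64, 67.
Observation 6.7 falls in the class 30 – <40.
L = 30, CF = 0, f = 24, h = 10.
P10 = 30 + ((6.7 − 0)/24)·10 = 30 + 2.79167 = 32.7917.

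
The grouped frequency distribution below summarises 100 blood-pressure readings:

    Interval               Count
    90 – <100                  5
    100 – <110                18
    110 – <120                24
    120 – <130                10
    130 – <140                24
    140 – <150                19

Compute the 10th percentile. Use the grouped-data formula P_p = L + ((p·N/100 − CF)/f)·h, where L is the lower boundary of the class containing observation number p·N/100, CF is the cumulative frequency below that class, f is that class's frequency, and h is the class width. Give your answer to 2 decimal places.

N = 100; target position k = 10/100 · 100 = 10.
Cumulative frequencies: 5, 23, 47, 57, 81, 100.
Observation 10 falls in the class 100 – <110.
L = 100, CF = 5, f = 18, h = 10.
P10 = 100 + ((10 − 5)/18)·10 = 100 + 2.77778 = 102.778.

102.78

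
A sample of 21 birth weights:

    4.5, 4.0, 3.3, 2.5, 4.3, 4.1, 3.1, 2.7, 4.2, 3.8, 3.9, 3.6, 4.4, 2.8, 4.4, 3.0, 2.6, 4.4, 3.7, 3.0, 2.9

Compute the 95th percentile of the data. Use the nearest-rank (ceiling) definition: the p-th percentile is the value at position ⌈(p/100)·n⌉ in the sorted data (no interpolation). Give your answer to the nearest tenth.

Sorted: 2.5, 2.6, 2.7, 2.8, 2.9, 3.0, 3.0, 3.1, 3.3, 3.6, 3.7, 3.8, 3.9, 4.0, 4.1, 4.2, 4.3, 4.4, 4.4, 4.4, 4.5.
n = 21.
Position = ⌈95/100 · 21⌉ = ⌈19.95⌉ = 20.
The value at rank 20 is 4.4.

4.4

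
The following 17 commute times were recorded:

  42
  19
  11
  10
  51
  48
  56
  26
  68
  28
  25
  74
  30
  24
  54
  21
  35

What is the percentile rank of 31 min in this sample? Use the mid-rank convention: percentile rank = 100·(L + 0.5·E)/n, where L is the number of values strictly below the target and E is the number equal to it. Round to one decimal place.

52.9

Sorted: 10, 11, 19, 21, 24, 25, 26, 28, 30, 35, 42, 48, 51, 54, 56, 68, 74.
Count below 31: L = 9; count equal: E = 0; n = 17.
Percentile rank = 100·(9 + 0.5·0)/17 = 100·9/17 = 52.94.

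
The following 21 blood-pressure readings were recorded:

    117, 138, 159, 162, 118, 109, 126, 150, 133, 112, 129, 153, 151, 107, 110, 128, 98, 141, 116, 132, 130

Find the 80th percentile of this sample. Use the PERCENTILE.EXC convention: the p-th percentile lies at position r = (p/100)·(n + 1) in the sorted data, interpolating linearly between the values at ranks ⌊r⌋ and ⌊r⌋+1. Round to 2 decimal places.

150.60

Sorted: 98, 107, 109, 110, 112, 116, 117, 118, 126, 128, 129, 130, 132, 133, 138, 141, 150, 151, 153, 159, 162.
n = 21.
r = (80/100)·(21 + 1) = 17.6.
Rank 17 is 150 and rank 18 is 151.
Interpolate: 150 + 0.6·(151 − 150) = 150 + 0.6·1 = 150.6.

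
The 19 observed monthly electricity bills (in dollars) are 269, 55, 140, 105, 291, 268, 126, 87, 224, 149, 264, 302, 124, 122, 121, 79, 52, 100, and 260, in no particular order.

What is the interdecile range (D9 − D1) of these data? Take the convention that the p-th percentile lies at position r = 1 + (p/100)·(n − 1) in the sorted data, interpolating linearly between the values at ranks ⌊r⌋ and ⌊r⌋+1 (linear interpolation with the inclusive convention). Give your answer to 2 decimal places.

199.20

Sorted: 52, 55, 79, 87, 100, 105, 121, 122, 124, 126, 140, 149, 224, 260, 264, 268, 269, 291, 302.
n = 19.
P10: r = 2.8; ranks 2–3 are 55, 79; interpolating gives 74.2.
P90: r = 17.2; ranks 17–18 are 269, 291; interpolating gives 273.4.
Difference: 273.4 − 74.2 = 199.2.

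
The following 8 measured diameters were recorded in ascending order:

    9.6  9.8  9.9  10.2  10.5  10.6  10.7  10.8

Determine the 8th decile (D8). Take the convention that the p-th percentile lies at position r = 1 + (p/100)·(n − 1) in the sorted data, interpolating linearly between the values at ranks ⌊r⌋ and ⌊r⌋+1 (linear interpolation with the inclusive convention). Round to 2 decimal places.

10.66

n = 8.
r = 1 + (80/100)·(8 − 1) = 1 + 5.6 = 6.6.
Rank 6 is 10.6 and rank 7 is 10.7.
Interpolate: 10.6 + 0.6·(10.7 − 10.6) = 10.6 + 0.6·0.1 = 10.66.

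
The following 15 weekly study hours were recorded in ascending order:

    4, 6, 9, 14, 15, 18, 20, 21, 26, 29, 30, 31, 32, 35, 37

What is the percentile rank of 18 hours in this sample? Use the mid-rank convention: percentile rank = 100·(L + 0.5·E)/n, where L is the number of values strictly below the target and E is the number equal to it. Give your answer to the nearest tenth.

36.7

Count below 18: L = 5; count equal: E = 1; n = 15.
Percentile rank = 100·(5 + 0.5·1)/15 = 100·5.5/15 = 36.67.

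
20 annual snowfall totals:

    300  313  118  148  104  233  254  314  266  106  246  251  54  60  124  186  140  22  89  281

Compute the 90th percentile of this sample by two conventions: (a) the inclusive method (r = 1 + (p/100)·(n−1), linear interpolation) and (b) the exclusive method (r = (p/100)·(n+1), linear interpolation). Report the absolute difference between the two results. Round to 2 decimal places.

10.40

Sorted: 22, 54, 60, 89, 104, 106, 118, 124, 140, 148, 186, 233, 246, 251, 254, 266, 281, 300, 313, 314.
n = 20.
(a) r = 18.1; between ranks 18 (300) and 19 (313): 301.3.
(b) r = 18.9; between ranks 18 (300) and 19 (313): 311.7.
|301.3 − 311.7| = 10.4.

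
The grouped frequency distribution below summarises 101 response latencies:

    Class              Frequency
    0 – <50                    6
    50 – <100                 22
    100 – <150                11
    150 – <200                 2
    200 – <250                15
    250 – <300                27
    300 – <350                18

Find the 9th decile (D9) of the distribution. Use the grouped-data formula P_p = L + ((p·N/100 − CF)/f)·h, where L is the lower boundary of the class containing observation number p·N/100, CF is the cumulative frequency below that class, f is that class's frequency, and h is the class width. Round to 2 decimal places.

N = 101; target position k = 90/100 · 101 = 90.9.
Cumulative frequencies: 6, 28, 39, 41, 56, 83, 101.
Observation 90.9 falls in the class 300 – <350.
L = 300, CF = 83, f = 18, h = 50.
P90 = 300 + ((90.9 − 83)/18)·50 = 300 + 21.9444 = 321.944.

321.94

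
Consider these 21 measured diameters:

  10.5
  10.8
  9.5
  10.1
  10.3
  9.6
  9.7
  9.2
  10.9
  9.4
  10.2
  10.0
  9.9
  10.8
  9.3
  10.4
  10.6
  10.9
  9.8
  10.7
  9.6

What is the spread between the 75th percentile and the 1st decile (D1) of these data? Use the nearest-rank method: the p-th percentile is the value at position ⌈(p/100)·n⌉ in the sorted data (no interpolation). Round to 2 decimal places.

1.20

Sorted: 9.2, 9.3, 9.4, 9.5, 9.6, 9.6, 9.7, 9.8, 9.9, 10.0, 10.1, 10.2, 10.3, 10.4, 10.5, 10.6, 10.7, 10.8, 10.8, 10.9, 10.9.
n = 21.
P10: rank ⌈10/100·21⌉ = 3 → 9.4.
P75: rank ⌈75/100·21⌉ = 16 → 10.6.
Difference: 10.6 − 9.4 = 1.2.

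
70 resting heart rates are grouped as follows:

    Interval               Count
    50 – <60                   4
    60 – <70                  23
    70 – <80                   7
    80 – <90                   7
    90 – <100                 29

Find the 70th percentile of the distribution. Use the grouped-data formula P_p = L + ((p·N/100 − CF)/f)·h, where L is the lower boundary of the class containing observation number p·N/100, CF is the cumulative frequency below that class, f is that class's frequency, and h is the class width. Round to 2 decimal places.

N = 70; target position k = 70/100 · 70 = 49.
Cumulative frequencies: 4, 27, 34, 41, 70.
Observation 49 falls in the class 90 – <100.
L = 90, CF = 41, f = 29, h = 10.
P70 = 90 + ((49 − 41)/29)·10 = 90 + 2.75862 = 92.7586.

92.76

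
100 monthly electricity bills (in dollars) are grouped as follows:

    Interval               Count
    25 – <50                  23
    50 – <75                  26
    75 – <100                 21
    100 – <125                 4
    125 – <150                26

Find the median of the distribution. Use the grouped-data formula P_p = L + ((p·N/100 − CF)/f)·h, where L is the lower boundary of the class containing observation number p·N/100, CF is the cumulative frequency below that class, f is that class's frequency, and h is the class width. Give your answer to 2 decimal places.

N = 100; target position k = 50/100 · 100 = 50.
Cumulative frequencies: 23, 49, 70, 74, 100.
Observation 50 falls in the class 75 – <100.
L = 75, CF = 49, f = 21, h = 25.
P50 = 75 + ((50 − 49)/21)·25 = 75 + 1.19048 = 76.1905.

76.19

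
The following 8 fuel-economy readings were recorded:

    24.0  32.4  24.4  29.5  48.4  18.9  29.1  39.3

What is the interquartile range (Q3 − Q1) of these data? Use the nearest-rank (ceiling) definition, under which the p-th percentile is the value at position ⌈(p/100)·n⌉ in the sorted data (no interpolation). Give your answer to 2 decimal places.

8.40

Sorted: 18.9, 24.0, 24.4, 29.1, 29.5, 32.4, 39.3, 48.4.
n = 8.
P25: rank ⌈25/100·8⌉ = 2 → 24.
P75: rank ⌈75/100·8⌉ = 6 → 32.4.
Difference: 32.4 − 24 = 8.4.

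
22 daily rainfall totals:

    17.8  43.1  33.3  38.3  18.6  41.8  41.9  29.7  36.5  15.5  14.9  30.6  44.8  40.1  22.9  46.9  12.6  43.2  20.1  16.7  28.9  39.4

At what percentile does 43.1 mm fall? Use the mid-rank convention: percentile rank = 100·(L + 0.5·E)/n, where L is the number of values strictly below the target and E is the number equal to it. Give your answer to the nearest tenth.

Sorted: 12.6, 14.9, 15.5, 16.7, 17.8, 18.6, 20.1, 22.9, 28.9, 29.7, 30.6, 33.3, 36.5, 38.3, 39.4, 40.1, 41.8, 41.9, 43.1, 43.2, 44.8, 46.9.
Count below 43.1: L = 18; count equal: E = 1; n = 22.
Percentile rank = 100·(18 + 0.5·1)/22 = 100·18.5/22 = 84.09.

84.1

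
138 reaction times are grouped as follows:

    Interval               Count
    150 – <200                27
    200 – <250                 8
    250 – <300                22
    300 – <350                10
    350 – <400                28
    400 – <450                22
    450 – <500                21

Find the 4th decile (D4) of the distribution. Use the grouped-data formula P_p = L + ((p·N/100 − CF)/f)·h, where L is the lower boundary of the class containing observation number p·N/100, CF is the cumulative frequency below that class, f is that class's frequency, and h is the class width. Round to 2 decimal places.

295.91

N = 138; target position k = 40/100 · 138 = 55.2.
Cumulative frequencies: 27, 35, 57, 67, 95, 117, 138.
Observation 55.2 falls in the class 250 – <300.
L = 250, CF = 35, f = 22, h = 50.
P40 = 250 + ((55.2 − 35)/22)·50 = 250 + 45.9091 = 295.909.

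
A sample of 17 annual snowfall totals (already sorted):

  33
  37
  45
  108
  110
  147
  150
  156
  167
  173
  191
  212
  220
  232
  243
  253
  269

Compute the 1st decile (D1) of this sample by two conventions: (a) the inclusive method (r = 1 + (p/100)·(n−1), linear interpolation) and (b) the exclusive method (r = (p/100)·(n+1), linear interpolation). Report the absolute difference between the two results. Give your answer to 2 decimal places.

n = 17.
(a) r = 2.6; between ranks 2 (37) and 3 (45): 41.8.
(b) r = 1.8; between ranks 1 (33) and 2 (37): 36.2.
|41.8 − 36.2| = 5.6.

5.60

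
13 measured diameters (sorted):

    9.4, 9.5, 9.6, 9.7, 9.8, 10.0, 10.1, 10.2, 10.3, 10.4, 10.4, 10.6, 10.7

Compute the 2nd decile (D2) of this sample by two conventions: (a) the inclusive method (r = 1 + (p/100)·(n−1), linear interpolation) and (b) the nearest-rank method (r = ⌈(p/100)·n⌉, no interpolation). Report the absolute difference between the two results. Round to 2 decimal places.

n = 13.
(a) r = 3.4; between ranks 3 (9.6) and 4 (9.7): 9.64.
(b) the nearest-rank method: rank 3 → 9.6.
|9.64 − 9.6| = 0.04.

0.04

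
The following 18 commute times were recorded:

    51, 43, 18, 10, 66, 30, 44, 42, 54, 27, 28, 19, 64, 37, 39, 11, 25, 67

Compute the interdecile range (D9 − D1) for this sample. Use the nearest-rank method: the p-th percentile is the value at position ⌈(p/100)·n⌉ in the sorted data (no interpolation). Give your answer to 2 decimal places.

Sorted: 10, 11, 18, 19, 25, 27, 28, 30, 37, 39, 42, 43, 44, 51, 54, 64, 66, 67.
n = 18.
P10: rank ⌈10/100·18⌉ = 2 → 11.
P90: rank ⌈90/100·18⌉ = 17 → 66.
Difference: 66 − 11 = 55.

55.00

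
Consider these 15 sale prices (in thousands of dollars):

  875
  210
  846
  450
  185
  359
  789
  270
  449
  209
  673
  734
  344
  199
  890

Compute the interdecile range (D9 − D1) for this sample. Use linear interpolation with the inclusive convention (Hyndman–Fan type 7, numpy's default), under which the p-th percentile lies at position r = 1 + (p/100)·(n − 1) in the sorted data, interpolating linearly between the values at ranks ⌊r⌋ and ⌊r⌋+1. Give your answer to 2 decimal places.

Sorted: 185, 199, 209, 210, 270, 344, 359, 449, 450, 673, 734, 789, 846, 875, 890.
n = 15.
P10: r = 2.4; ranks 2–3 are 199, 209; interpolating gives 203.
P90: r = 13.6; ranks 13–14 are 846, 875; interpolating gives 863.4.
Difference: 863.4 − 203 = 660.4.

660.40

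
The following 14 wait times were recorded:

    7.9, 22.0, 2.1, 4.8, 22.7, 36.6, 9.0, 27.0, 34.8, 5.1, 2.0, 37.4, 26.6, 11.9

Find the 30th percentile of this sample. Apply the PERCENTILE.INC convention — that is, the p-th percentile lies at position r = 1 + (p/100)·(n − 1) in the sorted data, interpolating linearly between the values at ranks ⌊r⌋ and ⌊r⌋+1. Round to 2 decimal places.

Sorted: 2.0, 2.1, 4.8, 5.1, 7.9, 9.0, 11.9, 22.0, 22.7, 26.6, 27.0, 34.8, 36.6, 37.4.
n = 14.
r = 1 + (30/100)·(14 − 1) = 1 + 3.9 = 4.9.
Rank 4 is 5.1 and rank 5 is 7.9.
Interpolate: 5.1 + 0.9·(7.9 − 5.1) = 5.1 + 0.9·2.8 = 7.62.

7.62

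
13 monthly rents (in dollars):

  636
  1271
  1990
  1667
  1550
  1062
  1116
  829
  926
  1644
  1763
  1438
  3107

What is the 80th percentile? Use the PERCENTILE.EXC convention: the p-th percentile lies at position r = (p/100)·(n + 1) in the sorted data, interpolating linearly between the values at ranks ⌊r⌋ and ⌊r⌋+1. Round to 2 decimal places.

1808.40

Sorted: 636, 829, 926, 1062, 1116, 1271, 1438, 1550, 1644, 1667, 1763, 1990, 3107.
n = 13.
r = (80/100)·(13 + 1) = 11.2.
Rank 11 is 1763 and rank 12 is 1990.
Interpolate: 1763 + 0.2·(1990 − 1763) = 1763 + 0.2·227 = 1808.4.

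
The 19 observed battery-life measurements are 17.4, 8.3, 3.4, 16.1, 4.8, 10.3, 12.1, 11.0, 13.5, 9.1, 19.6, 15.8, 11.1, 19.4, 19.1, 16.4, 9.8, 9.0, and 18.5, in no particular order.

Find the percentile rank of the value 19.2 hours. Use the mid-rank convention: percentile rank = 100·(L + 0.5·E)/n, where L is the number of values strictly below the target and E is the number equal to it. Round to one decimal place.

Sorted: 3.4, 4.8, 8.3, 9.0, 9.1, 9.8, 10.3, 11.0, 11.1, 12.1, 13.5, 15.8, 16.1, 16.4, 17.4, 18.5, 19.1, 19.4, 19.6.
Count below 19.2: L = 17; count equal: E = 0; n = 19.
Percentile rank = 100·(17 + 0.5·0)/19 = 100·17/19 = 89.47.

89.5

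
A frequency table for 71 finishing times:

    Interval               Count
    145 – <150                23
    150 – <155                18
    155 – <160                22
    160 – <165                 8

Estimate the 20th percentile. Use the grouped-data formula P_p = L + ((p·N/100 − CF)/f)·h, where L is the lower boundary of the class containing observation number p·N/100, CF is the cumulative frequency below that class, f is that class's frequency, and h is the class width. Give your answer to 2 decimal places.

148.09

N = 71; target position k = 20/100 · 71 = 14.2.
Cumulative frequencies: 23, 41, 63, 71.
Observation 14.2 falls in the class 145 – <150.
L = 145, CF = 0, f = 23, h = 5.
P20 = 145 + ((14.2 − 0)/23)·5 = 145 + 3.08696 = 148.087.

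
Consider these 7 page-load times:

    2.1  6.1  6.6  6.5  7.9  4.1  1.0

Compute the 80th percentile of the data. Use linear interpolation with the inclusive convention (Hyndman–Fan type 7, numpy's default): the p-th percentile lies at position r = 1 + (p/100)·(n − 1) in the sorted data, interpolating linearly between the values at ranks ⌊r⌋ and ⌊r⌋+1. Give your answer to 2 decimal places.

6.58

Sorted: 1.0, 2.1, 4.1, 6.1, 6.5, 6.6, 7.9.
n = 7.
r = 1 + (80/100)·(7 − 1) = 1 + 4.8 = 5.8.
Rank 5 is 6.5 and rank 6 is 6.6.
Interpolate: 6.5 + 0.8·(6.6 − 6.5) = 6.5 + 0.8·0.1 = 6.58.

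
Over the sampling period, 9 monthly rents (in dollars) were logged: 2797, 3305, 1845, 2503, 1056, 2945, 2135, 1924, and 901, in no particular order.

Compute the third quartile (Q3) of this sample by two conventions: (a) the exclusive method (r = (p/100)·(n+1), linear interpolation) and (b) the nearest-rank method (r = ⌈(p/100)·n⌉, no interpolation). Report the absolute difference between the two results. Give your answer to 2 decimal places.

74.00

Sorted: 901, 1056, 1845, 1924, 2135, 2503, 2797, 2945, 3305.
n = 9.
(a) r = 7.5; between ranks 7 (2797) and 8 (2945): 2871.
(b) the nearest-rank method: rank 7 → 2797.
|2871 − 2797| = 74.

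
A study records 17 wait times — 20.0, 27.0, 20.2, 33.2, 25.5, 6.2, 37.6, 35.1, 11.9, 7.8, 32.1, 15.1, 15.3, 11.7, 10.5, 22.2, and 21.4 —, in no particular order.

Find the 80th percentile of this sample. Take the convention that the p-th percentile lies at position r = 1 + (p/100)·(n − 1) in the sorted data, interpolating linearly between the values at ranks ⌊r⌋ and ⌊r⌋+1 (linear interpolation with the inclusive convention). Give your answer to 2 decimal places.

Sorted: 6.2, 7.8, 10.5, 11.7, 11.9, 15.1, 15.3, 20.0, 20.2, 21.4, 22.2, 25.5, 27.0, 32.1, 33.2, 35.1, 37.6.
n = 17.
r = 1 + (80/100)·(17 − 1) = 1 + 12.8 = 13.8.
Rank 13 is 27.0 and rank 14 is 32.1.
Interpolate: 27.0 + 0.8·(32.1 − 27.0) = 27.0 + 0.8·5.1 = 31.08.

31.08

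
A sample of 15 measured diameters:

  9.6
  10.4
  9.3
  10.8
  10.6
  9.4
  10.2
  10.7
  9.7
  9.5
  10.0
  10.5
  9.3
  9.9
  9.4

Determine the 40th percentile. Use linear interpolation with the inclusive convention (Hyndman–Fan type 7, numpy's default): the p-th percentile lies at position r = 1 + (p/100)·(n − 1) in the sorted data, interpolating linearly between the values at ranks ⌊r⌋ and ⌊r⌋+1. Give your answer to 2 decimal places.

9.66

Sorted: 9.3, 9.3, 9.4, 9.4, 9.5, 9.6, 9.7, 9.9, 10.0, 10.2, 10.4, 10.5, 10.6, 10.7, 10.8.
n = 15.
r = 1 + (40/100)·(15 − 1) = 1 + 5.6 = 6.6.
Rank 6 is 9.6 and rank 7 is 9.7.
Interpolate: 9.6 + 0.6·(9.7 − 9.6) = 9.6 + 0.6·0.1 = 9.66.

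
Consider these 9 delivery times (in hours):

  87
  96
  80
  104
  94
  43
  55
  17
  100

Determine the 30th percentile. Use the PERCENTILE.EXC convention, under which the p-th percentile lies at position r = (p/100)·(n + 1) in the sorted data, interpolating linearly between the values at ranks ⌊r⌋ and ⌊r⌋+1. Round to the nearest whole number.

Sorted: 17, 43, 55, 80, 87, 94, 96, 100, 104.
n = 9.
r = (30/100)·(9 + 1) = 3.
r is an integer, so P30 is the value at rank 3: 55.

55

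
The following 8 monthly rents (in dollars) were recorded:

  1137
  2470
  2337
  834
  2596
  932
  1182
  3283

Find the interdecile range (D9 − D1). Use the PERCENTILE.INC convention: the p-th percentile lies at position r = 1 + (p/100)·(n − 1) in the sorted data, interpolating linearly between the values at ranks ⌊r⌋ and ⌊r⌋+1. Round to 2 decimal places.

1899.50

Sorted: 834, 932, 1137, 1182, 2337, 2470, 2596, 3283.
n = 8.
P10: r = 1.7; ranks 1–2 are 834, 932; interpolating gives 902.6.
P90: r = 7.3; ranks 7–8 are 2596, 3283; interpolating gives 2802.1.
Difference: 2802.1 − 902.6 = 1899.5.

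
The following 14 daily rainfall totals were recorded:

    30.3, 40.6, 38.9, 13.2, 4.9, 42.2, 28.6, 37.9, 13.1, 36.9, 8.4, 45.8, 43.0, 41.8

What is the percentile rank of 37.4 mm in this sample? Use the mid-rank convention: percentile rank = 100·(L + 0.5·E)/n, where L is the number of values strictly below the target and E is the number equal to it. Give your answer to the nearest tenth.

Sorted: 4.9, 8.4, 13.1, 13.2, 28.6, 30.3, 36.9, 37.9, 38.9, 40.6, 41.8, 42.2, 43.0, 45.8.
Count below 37.4: L = 7; count equal: E = 0; n = 14.
Percentile rank = 100·(7 + 0.5·0)/14 = 100·7/14 = 50.

50.0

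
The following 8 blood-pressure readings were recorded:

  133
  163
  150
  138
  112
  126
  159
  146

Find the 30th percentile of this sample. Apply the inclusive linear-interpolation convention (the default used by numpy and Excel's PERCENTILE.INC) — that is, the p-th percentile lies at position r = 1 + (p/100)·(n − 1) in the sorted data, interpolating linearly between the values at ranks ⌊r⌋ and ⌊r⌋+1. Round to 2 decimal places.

Sorted: 112, 126, 133, 138, 146, 150, 159, 163.
n = 8.
r = 1 + (30/100)·(8 − 1) = 1 + 2.1 = 3.1.
Rank 3 is 133 and rank 4 is 138.
Interpolate: 133 + 0.1·(138 − 133) = 133 + 0.1·5 = 133.5.

133.50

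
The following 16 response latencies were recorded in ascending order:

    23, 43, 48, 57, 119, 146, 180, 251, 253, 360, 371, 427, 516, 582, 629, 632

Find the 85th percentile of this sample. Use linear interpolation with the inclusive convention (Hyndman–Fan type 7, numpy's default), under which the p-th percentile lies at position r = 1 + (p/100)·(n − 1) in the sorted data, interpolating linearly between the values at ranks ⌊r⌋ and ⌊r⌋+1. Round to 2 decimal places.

n = 16.
r = 1 + (85/100)·(16 − 1) = 1 + 12.75 = 13.75.
Rank 13 is 516 and rank 14 is 582.
Interpolate: 516 + 0.75·(582 − 516) = 516 + 0.75·66 = 565.5.

565.50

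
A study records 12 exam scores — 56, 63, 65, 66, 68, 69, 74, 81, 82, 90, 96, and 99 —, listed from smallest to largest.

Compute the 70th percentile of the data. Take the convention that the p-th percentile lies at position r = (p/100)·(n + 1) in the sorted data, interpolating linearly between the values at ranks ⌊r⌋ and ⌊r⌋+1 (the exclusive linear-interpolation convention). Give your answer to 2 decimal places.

82.80

n = 12.
r = (70/100)·(12 + 1) = 9.1.
Rank 9 is 82 and rank 10 is 90.
Interpolate: 82 + 0.1·(90 − 82) = 82 + 0.1·8 = 82.8.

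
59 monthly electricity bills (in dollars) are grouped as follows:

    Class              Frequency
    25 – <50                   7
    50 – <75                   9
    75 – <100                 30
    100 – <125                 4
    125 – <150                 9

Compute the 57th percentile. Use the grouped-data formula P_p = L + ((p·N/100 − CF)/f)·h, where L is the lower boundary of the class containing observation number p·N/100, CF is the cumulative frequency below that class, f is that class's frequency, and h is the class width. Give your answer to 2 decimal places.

89.69

N = 59; target position k = 57/100 · 59 = 33.63.
Cumulative frequencies: 7, 16, 46, 50, 59.
Observation 33.63 falls in the class 75 – <100.
L = 75, CF = 16, f = 30, h = 25.
P57 = 75 + ((33.63 − 16)/30)·25 = 75 + 14.6917 = 89.6917.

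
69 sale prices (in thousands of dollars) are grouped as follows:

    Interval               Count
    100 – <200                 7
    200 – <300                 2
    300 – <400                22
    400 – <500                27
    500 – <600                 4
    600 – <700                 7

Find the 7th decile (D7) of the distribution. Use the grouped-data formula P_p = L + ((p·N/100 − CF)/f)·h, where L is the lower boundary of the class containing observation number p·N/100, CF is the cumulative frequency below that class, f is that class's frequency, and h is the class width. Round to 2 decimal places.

N = 69; target position k = 70/100 · 69 = 48.3.
Cumulative frequencies: 7, 9, 31, 58, 62, 69.
Observation 48.3 falls in the class 400 – <500.
L = 400, CF = 31, f = 27, h = 100.
P70 = 400 + ((48.3 − 31)/27)·100 = 400 + 64.0741 = 464.074.

464.07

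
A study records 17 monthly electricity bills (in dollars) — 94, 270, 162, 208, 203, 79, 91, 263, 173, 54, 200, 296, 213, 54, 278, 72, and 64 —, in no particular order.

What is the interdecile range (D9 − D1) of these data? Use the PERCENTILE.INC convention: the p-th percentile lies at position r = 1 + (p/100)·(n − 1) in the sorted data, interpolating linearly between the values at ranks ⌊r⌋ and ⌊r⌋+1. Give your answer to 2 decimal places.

213.20

Sorted: 54, 54, 64, 72, 79, 91, 94, 162, 173, 200, 203, 208, 213, 263, 270, 278, 296.
n = 17.
P10: r = 2.6; ranks 2–3 are 54, 64; interpolating gives 60.
P90: r = 15.4; ranks 15–16 are 270, 278; interpolating gives 273.2.
Difference: 273.2 − 60 = 213.2.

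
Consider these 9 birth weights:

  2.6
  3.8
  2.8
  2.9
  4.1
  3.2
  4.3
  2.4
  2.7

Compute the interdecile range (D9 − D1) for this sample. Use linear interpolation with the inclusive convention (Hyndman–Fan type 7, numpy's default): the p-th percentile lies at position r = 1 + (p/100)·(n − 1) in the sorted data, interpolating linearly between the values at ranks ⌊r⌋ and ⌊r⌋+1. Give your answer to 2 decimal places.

1.58

Sorted: 2.4, 2.6, 2.7, 2.8, 2.9, 3.2, 3.8, 4.1, 4.3.
n = 9.
P10: r = 1.8; ranks 1–2 are 2.4, 2.6; interpolating gives 2.56.
P90: r = 8.2; ranks 8–9 are 4.1, 4.3; interpolating gives 4.14.
Difference: 4.14 − 2.56 = 1.58.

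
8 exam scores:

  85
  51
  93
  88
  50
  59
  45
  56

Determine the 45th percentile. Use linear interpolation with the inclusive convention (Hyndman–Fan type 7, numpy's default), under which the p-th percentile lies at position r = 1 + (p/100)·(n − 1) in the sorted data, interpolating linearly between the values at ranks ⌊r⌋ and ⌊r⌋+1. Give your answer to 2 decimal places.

Sorted: 45, 50, 51, 56, 59, 85, 88, 93.
n = 8.
r = 1 + (45/100)·(8 − 1) = 1 + 3.15 = 4.15.
Rank 4 is 56 and rank 5 is 59.
Interpolate: 56 + 0.15·(59 − 56) = 56 + 0.15·3 = 56.45.

56.45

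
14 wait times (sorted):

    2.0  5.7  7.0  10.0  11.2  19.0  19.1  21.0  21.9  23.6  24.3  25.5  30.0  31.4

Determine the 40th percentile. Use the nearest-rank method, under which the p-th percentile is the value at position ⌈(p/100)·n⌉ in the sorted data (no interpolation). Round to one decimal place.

19.0

n = 14.
Position = ⌈40/100 · 14⌉ = ⌈5.6⌉ = 6.
The value at rank 6 is 19.0.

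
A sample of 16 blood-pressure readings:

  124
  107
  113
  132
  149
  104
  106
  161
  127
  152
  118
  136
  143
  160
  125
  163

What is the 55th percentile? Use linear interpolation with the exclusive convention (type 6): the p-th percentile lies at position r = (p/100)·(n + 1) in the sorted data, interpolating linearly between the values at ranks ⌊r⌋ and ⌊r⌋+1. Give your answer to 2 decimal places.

Sorted: 104, 106, 107, 113, 118, 124, 125, 127, 132, 136, 143, 149, 152, 160, 161, 163.
n = 16.
r = (55/100)·(16 + 1) = 9.35.
Rank 9 is 132 and rank 10 is 136.
Interpolate: 132 + 0.35·(136 − 132) = 132 + 0.35·4 = 133.4.

133.40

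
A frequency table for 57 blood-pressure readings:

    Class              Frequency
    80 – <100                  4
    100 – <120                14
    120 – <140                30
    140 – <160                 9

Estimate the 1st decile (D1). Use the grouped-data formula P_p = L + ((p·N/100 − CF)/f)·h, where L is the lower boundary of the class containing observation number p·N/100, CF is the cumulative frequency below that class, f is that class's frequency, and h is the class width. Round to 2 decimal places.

N = 57; target position k = 10/100 · 57 = 5.7.
Cumulative frequencies: 4, 18, 48, 57.
Observation 5.7 falls in the class 100 – <120.
L = 100, CF = 4, f = 14, h = 20.
P10 = 100 + ((5.7 − 4)/14)·20 = 100 + 2.42857 = 102.429.

102.43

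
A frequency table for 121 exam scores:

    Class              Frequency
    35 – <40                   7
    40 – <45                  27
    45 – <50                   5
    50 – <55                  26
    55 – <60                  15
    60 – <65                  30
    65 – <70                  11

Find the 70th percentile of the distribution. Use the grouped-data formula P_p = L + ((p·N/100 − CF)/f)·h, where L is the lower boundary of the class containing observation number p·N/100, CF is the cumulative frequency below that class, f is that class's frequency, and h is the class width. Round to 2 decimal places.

N = 121; target position k = 70/100 · 121 = 84.7.
Cumulative frequencies: 7, 34, 39, 65, 80, 110, 121.
Observation 84.7 falls in the class 60 – <65.
L = 60, CF = 80, f = 30, h = 5.
P70 = 60 + ((84.7 − 80)/30)·5 = 60 + 0.783333 = 60.7833.

60.78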